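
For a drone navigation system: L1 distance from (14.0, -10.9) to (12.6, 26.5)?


|14-12.6| + |(-10.9)-26.5| = 1.4 + 37.4 = 38.8

38.8


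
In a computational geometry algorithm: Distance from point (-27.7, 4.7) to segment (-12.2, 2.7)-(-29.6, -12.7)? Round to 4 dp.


Project P onto AB: t = 0.4425 (clamped to [0,1])
Closest point on segment: (-19.899, -4.1141)
Distance: 11.7704

11.7704


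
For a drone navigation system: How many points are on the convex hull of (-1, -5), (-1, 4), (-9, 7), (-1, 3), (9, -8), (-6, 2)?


Convex hull vertices (CCW): (-9, 7), (-6, 2), (-1, -5), (9, -8), (-1, 4)
Count = 5

5


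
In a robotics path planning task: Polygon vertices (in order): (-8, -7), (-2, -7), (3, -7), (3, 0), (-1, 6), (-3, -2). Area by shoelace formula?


Shoelace sum: ((-8)*(-7) - (-2)*(-7)) + ((-2)*(-7) - 3*(-7)) + (3*0 - 3*(-7)) + (3*6 - (-1)*0) + ((-1)*(-2) - (-3)*6) + ((-3)*(-7) - (-8)*(-2))
= 141
Area = |141|/2 = 70.5

70.5


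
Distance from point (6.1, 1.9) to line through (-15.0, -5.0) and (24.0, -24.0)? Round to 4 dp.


|cross product| = 670
|line direction| = sqrt(1882) = 43.382
Distance = 670/sqrt(1882) = 15.4442

15.4442


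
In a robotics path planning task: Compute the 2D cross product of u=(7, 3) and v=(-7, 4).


u x v = u_x*v_y - u_y*v_x = 7*4 - 3*(-7)
= 28 - (-21) = 49

49


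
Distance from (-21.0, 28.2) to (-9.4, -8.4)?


dx=11.6, dy=-36.6
d^2 = 11.6^2 + (-36.6)^2 = 1474.12
d = sqrt(1474.12) = 38.3943

38.3943


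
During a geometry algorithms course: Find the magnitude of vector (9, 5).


|u| = sqrt(9^2 + 5^2) = sqrt(106) = 10.2956

10.2956


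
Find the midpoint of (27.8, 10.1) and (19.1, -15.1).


M = ((27.8+19.1)/2, (10.1+(-15.1))/2)
= (23.45, -2.5)

(23.45, -2.5)


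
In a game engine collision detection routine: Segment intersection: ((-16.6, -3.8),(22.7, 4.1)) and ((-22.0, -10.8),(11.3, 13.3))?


Cross products: d1=102.96, d2=-581.1, d3=-232.44, d4=451.62
d1*d2 < 0 and d3*d4 < 0? yes

Yes, they intersect


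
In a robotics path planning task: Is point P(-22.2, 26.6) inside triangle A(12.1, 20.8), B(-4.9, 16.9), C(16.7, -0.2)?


Cross products: AB x AP = -232.37, BC x BP = -86.31, CA x CP = 693.62
All same sign? no

No, outside


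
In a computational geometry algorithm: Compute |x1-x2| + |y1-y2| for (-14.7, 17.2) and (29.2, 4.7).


|(-14.7)-29.2| + |17.2-4.7| = 43.9 + 12.5 = 56.4

56.4


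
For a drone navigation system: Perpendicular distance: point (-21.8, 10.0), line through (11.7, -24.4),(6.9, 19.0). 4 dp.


|cross product| = 1288.78
|line direction| = sqrt(1906.6) = 43.6646
Distance = 1288.78/sqrt(1906.6) = 29.5154

29.5154


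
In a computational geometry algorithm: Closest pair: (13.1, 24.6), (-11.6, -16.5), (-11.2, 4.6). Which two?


d(P0,P1) = 47.951, d(P0,P2) = 31.4721, d(P1,P2) = 21.1038
Closest: P1 and P2

Closest pair: (-11.6, -16.5) and (-11.2, 4.6), distance = 21.1038


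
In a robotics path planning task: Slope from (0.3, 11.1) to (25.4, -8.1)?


slope = (y2-y1)/(x2-x1) = ((-8.1)-11.1)/(25.4-0.3) = (-19.2)/25.1 = -0.7649

-0.7649


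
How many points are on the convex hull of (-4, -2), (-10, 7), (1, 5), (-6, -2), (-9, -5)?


Convex hull vertices (CCW): (-10, 7), (-9, -5), (-4, -2), (1, 5)
Count = 4

4


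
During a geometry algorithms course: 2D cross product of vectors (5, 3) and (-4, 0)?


u x v = u_x*v_y - u_y*v_x = 5*0 - 3*(-4)
= 0 - (-12) = 12

12


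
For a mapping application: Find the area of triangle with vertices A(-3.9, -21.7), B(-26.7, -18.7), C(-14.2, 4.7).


Area = |x_A(y_B-y_C) + x_B(y_C-y_A) + x_C(y_A-y_B)|/2
= |91.26 + (-704.88) + 42.6|/2
= 571.02/2 = 285.51

285.51


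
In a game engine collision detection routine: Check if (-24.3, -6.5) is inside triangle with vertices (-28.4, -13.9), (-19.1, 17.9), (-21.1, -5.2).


Cross products: AB x AP = -61.56, BC x BP = -71.32, CA x CP = -18.35
All same sign? yes

Yes, inside


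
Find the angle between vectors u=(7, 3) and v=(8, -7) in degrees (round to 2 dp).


u.v = 35, |u| = sqrt(58) = 7.6158, |v| = sqrt(113) = 10.6301
cos(theta) = u.v/(|u||v|) = 35/sqrt(6554) = 0.432329
theta = acos(0.432329) = 64.38 degrees

64.38 degrees


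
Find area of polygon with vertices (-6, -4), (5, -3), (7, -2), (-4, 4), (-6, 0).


Shoelace sum: ((-6)*(-3) - 5*(-4)) + (5*(-2) - 7*(-3)) + (7*4 - (-4)*(-2)) + ((-4)*0 - (-6)*4) + ((-6)*(-4) - (-6)*0)
= 117
Area = |117|/2 = 58.5

58.5


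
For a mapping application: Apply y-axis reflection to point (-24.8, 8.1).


Reflection over y-axis: (x,y) -> (-x,y)
(-24.8, 8.1) -> (24.8, 8.1)

(24.8, 8.1)


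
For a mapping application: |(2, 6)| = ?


|u| = sqrt(2^2 + 6^2) = sqrt(40) = 6.3246

6.3246


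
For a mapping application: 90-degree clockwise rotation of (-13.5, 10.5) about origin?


90° CW: (x,y) -> (y, -x)
(-13.5,10.5) -> (10.5, 13.5)

(10.5, 13.5)


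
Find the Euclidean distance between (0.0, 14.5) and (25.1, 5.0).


dx=25.1, dy=-9.5
d^2 = 25.1^2 + (-9.5)^2 = 720.26
d = sqrt(720.26) = 26.8377

26.8377


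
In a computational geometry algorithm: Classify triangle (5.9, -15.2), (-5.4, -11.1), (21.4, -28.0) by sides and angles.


Side lengths squared: AB^2=144.5, BC^2=1003.85, CA^2=404.09
Sorted: [144.5, 404.09, 1003.85]
By sides: Scalene, By angles: Obtuse

Scalene, Obtuse


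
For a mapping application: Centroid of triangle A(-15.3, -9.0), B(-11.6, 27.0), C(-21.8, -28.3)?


Centroid = ((x_A+x_B+x_C)/3, (y_A+y_B+y_C)/3)
= (((-15.3)+(-11.6)+(-21.8))/3, ((-9)+27+(-28.3))/3)
= (-16.2333, -3.4333)

(-16.2333, -3.4333)


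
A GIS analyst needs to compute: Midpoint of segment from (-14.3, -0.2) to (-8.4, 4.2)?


M = (((-14.3)+(-8.4))/2, ((-0.2)+4.2)/2)
= (-11.35, 2)

(-11.35, 2)


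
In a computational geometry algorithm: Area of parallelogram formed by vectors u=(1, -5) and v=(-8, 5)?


|u x v| = |1*5 - (-5)*(-8)|
= |5 - 40| = 35

35


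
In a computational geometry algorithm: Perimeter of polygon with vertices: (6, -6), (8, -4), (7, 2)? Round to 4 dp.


Sides: (6, -6)->(8, -4): sqrt(8) = 2.828427, (8, -4)->(7, 2): sqrt(37) = 6.082763, (7, 2)->(6, -6): sqrt(65) = 8.062258
Sum = 16.973448
Perimeter = 16.9734

16.9734


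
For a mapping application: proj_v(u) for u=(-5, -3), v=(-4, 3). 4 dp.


u.v = 11, |v| = sqrt(25) = 5
Scalar projection = u.v / |v| = 11 / sqrt(25) = 2.2

2.2


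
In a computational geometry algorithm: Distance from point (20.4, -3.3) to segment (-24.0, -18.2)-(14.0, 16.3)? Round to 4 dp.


Project P onto AB: t = 0.8356 (clamped to [0,1])
Closest point on segment: (7.7538, 10.6291)
Distance: 18.8135

18.8135


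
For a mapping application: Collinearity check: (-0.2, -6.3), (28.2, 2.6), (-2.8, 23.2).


Cross product: (28.2-(-0.2))*(23.2-(-6.3)) - (2.6-(-6.3))*((-2.8)-(-0.2))
= 860.94

No, not collinear


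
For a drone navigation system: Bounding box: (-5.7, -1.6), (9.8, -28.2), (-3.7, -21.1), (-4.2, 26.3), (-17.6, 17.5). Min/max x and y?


x range: [-17.6, 9.8]
y range: [-28.2, 26.3]
Bounding box: (-17.6,-28.2) to (9.8,26.3)

(-17.6,-28.2) to (9.8,26.3)


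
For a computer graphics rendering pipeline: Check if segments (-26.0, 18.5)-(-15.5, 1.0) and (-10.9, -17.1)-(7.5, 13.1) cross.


Cross products: d1=1111.06, d2=471.96, d3=-109.55, d4=529.55
d1*d2 < 0 and d3*d4 < 0? no

No, they don't intersect


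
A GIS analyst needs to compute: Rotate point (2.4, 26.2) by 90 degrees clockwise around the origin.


90° CW: (x,y) -> (y, -x)
(2.4,26.2) -> (26.2, -2.4)

(26.2, -2.4)


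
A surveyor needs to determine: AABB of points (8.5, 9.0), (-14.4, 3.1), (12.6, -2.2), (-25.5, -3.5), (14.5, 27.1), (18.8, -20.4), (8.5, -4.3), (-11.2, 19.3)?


x range: [-25.5, 18.8]
y range: [-20.4, 27.1]
Bounding box: (-25.5,-20.4) to (18.8,27.1)

(-25.5,-20.4) to (18.8,27.1)


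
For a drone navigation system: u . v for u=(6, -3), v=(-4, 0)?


u . v = u_x*v_x + u_y*v_y = 6*(-4) + (-3)*0
= (-24) + 0 = -24

-24


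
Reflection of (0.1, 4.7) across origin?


Reflection over origin: (x,y) -> (-x,-y)
(0.1, 4.7) -> (-0.1, -4.7)

(-0.1, -4.7)


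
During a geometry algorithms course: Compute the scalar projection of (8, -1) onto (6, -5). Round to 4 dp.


u.v = 53, |v| = sqrt(61) = 7.8102
Scalar projection = u.v / |v| = 53 / sqrt(61) = 6.786

6.786


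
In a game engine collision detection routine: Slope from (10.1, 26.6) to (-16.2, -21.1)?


slope = (y2-y1)/(x2-x1) = ((-21.1)-26.6)/((-16.2)-10.1) = (-47.7)/(-26.3) = 1.8137

1.8137


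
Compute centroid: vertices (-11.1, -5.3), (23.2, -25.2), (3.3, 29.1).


Centroid = ((x_A+x_B+x_C)/3, (y_A+y_B+y_C)/3)
= (((-11.1)+23.2+3.3)/3, ((-5.3)+(-25.2)+29.1)/3)
= (5.1333, -0.4667)

(5.1333, -0.4667)


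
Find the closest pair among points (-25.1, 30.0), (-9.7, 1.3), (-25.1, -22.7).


d(P0,P1) = 32.5707, d(P0,P2) = 52.7, d(P1,P2) = 28.516
Closest: P1 and P2

Closest pair: (-9.7, 1.3) and (-25.1, -22.7), distance = 28.516


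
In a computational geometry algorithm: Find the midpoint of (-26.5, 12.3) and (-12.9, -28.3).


M = (((-26.5)+(-12.9))/2, (12.3+(-28.3))/2)
= (-19.7, -8)

(-19.7, -8)


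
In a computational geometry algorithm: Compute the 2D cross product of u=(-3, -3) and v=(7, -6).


u x v = u_x*v_y - u_y*v_x = (-3)*(-6) - (-3)*7
= 18 - (-21) = 39

39


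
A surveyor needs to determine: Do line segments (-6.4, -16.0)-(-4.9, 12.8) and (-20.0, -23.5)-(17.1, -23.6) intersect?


Cross products: d1=279.61, d2=1348.24, d3=380.43, d4=-688.2
d1*d2 < 0 and d3*d4 < 0? no

No, they don't intersect


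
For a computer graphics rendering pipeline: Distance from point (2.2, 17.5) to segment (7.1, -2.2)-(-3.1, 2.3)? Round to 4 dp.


Project P onto AB: t = 1 (clamped to [0,1])
Closest point on segment: (-3.1, 2.3)
Distance: 16.0975

16.0975


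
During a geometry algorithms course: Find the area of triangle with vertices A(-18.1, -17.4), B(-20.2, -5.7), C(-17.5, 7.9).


Area = |x_A(y_B-y_C) + x_B(y_C-y_A) + x_C(y_A-y_B)|/2
= |246.16 + (-511.06) + 204.75|/2
= 60.15/2 = 30.075

30.075


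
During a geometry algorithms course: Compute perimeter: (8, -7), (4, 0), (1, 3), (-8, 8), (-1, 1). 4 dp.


Sides: (8, -7)->(4, 0): sqrt(65) = 8.062258, (4, 0)->(1, 3): sqrt(18) = 4.242641, (1, 3)->(-8, 8): sqrt(106) = 10.29563, (-8, 8)->(-1, 1): sqrt(98) = 9.899495, (-1, 1)->(8, -7): sqrt(145) = 12.041595
Sum = 44.541619
Perimeter = 44.5416

44.5416


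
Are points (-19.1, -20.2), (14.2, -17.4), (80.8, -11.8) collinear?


Cross product: (14.2-(-19.1))*((-11.8)-(-20.2)) - ((-17.4)-(-20.2))*(80.8-(-19.1))
= 0

Yes, collinear


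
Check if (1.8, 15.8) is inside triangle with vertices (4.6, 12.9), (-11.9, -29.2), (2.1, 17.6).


Cross products: AB x AP = -165.73, BC x BP = -11.16, CA x CP = -5.91
All same sign? yes

Yes, inside


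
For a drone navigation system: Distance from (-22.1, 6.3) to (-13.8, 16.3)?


dx=8.3, dy=10
d^2 = 8.3^2 + 10^2 = 168.89
d = sqrt(168.89) = 12.9958

12.9958


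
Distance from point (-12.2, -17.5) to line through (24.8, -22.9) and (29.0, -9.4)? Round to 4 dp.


|cross product| = 522.18
|line direction| = sqrt(199.89) = 14.1382
Distance = 522.18/sqrt(199.89) = 36.9339

36.9339


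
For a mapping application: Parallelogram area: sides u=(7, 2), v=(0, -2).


|u x v| = |7*(-2) - 2*0|
= |(-14) - 0| = 14

14


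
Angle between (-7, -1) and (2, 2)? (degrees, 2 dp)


u.v = -16, |u| = sqrt(50) = 7.0711, |v| = sqrt(8) = 2.8284
cos(theta) = u.v/(|u||v|) = -16/sqrt(400) = -0.8
theta = acos(-0.8) = 143.13 degrees

143.13 degrees


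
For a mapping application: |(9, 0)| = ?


|u| = sqrt(9^2 + 0^2) = sqrt(81) = 9

9


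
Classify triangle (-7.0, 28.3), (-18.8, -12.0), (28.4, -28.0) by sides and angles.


Side lengths squared: AB^2=1763.33, BC^2=2483.84, CA^2=4422.85
Sorted: [1763.33, 2483.84, 4422.85]
By sides: Scalene, By angles: Obtuse

Scalene, Obtuse


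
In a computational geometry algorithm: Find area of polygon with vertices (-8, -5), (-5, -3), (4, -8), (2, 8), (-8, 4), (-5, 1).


Shoelace sum: ((-8)*(-3) - (-5)*(-5)) + ((-5)*(-8) - 4*(-3)) + (4*8 - 2*(-8)) + (2*4 - (-8)*8) + ((-8)*1 - (-5)*4) + ((-5)*(-5) - (-8)*1)
= 216
Area = |216|/2 = 108

108


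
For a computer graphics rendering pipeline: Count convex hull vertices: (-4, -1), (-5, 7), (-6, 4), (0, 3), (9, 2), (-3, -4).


Convex hull vertices (CCW): (-6, 4), (-3, -4), (9, 2), (-5, 7)
Count = 4

4


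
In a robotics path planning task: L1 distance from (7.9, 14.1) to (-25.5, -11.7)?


|7.9-(-25.5)| + |14.1-(-11.7)| = 33.4 + 25.8 = 59.2

59.2


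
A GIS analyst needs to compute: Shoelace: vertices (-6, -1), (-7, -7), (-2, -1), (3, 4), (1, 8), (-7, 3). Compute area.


Shoelace sum: ((-6)*(-7) - (-7)*(-1)) + ((-7)*(-1) - (-2)*(-7)) + ((-2)*4 - 3*(-1)) + (3*8 - 1*4) + (1*3 - (-7)*8) + ((-7)*(-1) - (-6)*3)
= 127
Area = |127|/2 = 63.5

63.5


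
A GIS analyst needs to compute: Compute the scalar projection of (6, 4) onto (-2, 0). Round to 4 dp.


u.v = -12, |v| = sqrt(4) = 2
Scalar projection = u.v / |v| = -12 / sqrt(4) = -6

-6


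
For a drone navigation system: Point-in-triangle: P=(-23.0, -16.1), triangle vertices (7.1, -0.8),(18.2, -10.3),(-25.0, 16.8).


Cross products: AB x AP = -455.78, BC x BP = 1367.08, CA x CP = -1020.89
All same sign? no

No, outside


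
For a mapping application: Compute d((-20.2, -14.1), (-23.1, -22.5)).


dx=-2.9, dy=-8.4
d^2 = (-2.9)^2 + (-8.4)^2 = 78.97
d = sqrt(78.97) = 8.8865

8.8865


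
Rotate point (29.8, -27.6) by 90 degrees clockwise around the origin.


90° CW: (x,y) -> (y, -x)
(29.8,-27.6) -> (-27.6, -29.8)

(-27.6, -29.8)


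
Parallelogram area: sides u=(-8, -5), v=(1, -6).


|u x v| = |(-8)*(-6) - (-5)*1|
= |48 - (-5)| = 53

53


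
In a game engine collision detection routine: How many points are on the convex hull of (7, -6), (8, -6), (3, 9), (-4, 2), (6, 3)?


Convex hull vertices (CCW): (-4, 2), (7, -6), (8, -6), (6, 3), (3, 9)
Count = 5

5


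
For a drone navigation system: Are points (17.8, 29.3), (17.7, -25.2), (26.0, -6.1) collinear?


Cross product: (17.7-17.8)*((-6.1)-29.3) - ((-25.2)-29.3)*(26-17.8)
= 450.44

No, not collinear


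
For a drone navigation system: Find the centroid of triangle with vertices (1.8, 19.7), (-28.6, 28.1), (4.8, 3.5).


Centroid = ((x_A+x_B+x_C)/3, (y_A+y_B+y_C)/3)
= ((1.8+(-28.6)+4.8)/3, (19.7+28.1+3.5)/3)
= (-7.3333, 17.1)

(-7.3333, 17.1)


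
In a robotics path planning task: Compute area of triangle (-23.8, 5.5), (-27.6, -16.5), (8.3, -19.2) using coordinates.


Area = |x_A(y_B-y_C) + x_B(y_C-y_A) + x_C(y_A-y_B)|/2
= |(-64.26) + 681.72 + 182.6|/2
= 800.06/2 = 400.03

400.03


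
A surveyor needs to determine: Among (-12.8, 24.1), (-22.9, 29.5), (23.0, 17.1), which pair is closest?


d(P0,P1) = 11.4529, d(P0,P2) = 36.4779, d(P1,P2) = 47.5455
Closest: P0 and P1

Closest pair: (-12.8, 24.1) and (-22.9, 29.5), distance = 11.4529


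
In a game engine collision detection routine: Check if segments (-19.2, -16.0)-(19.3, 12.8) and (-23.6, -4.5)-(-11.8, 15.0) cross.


Cross products: d1=-221.5, d2=-632.41, d3=569.47, d4=980.38
d1*d2 < 0 and d3*d4 < 0? no

No, they don't intersect


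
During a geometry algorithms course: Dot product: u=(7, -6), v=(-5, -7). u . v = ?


u . v = u_x*v_x + u_y*v_y = 7*(-5) + (-6)*(-7)
= (-35) + 42 = 7

7


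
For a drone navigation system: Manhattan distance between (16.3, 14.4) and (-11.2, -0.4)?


|16.3-(-11.2)| + |14.4-(-0.4)| = 27.5 + 14.8 = 42.3

42.3


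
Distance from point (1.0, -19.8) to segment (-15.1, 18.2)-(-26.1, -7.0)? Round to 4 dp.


Project P onto AB: t = 1 (clamped to [0,1])
Closest point on segment: (-26.1, -7)
Distance: 29.9708

29.9708


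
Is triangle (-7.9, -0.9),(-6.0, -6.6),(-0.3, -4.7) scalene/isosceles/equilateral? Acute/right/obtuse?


Side lengths squared: AB^2=36.1, BC^2=36.1, CA^2=72.2
Sorted: [36.1, 36.1, 72.2]
By sides: Isosceles, By angles: Right

Isosceles, Right


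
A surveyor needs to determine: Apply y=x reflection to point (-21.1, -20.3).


Reflection over y=x: (x,y) -> (y,x)
(-21.1, -20.3) -> (-20.3, -21.1)

(-20.3, -21.1)


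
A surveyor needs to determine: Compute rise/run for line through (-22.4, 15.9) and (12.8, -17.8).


slope = (y2-y1)/(x2-x1) = ((-17.8)-15.9)/(12.8-(-22.4)) = (-33.7)/35.2 = -0.9574

-0.9574


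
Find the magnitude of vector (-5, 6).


|u| = sqrt((-5)^2 + 6^2) = sqrt(61) = 7.8102

7.8102


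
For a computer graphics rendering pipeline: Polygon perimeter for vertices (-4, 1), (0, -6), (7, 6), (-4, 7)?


Sides: (-4, 1)->(0, -6): sqrt(65) = 8.062258, (0, -6)->(7, 6): sqrt(193) = 13.892444, (7, 6)->(-4, 7): sqrt(122) = 11.045361, (-4, 7)->(-4, 1): sqrt(36) = 6
Sum = 39.000063
Perimeter = 39.0001

39.0001


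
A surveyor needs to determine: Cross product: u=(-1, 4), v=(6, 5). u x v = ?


u x v = u_x*v_y - u_y*v_x = (-1)*5 - 4*6
= (-5) - 24 = -29

-29


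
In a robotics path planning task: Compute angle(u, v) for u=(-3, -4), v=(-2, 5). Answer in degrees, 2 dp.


u.v = -14, |u| = sqrt(25) = 5, |v| = sqrt(29) = 5.3852
cos(theta) = u.v/(|u||v|) = -14/sqrt(725) = -0.519947
theta = acos(-0.519947) = 121.33 degrees

121.33 degrees


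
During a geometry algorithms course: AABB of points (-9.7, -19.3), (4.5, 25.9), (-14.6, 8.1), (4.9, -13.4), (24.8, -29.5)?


x range: [-14.6, 24.8]
y range: [-29.5, 25.9]
Bounding box: (-14.6,-29.5) to (24.8,25.9)

(-14.6,-29.5) to (24.8,25.9)


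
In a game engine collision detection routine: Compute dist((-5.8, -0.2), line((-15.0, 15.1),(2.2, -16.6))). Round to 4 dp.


|cross product| = 28.48
|line direction| = sqrt(1300.73) = 36.0656
Distance = 28.48/sqrt(1300.73) = 0.7897

0.7897


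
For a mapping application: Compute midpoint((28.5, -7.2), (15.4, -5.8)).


M = ((28.5+15.4)/2, ((-7.2)+(-5.8))/2)
= (21.95, -6.5)

(21.95, -6.5)


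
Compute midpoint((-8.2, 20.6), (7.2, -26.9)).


M = (((-8.2)+7.2)/2, (20.6+(-26.9))/2)
= (-0.5, -3.15)

(-0.5, -3.15)


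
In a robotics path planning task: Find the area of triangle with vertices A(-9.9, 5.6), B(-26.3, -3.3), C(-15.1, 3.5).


Area = |x_A(y_B-y_C) + x_B(y_C-y_A) + x_C(y_A-y_B)|/2
= |67.32 + 55.23 + (-134.39)|/2
= 11.84/2 = 5.92

5.92


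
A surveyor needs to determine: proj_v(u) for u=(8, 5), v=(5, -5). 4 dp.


u.v = 15, |v| = sqrt(50) = 7.0711
Scalar projection = u.v / |v| = 15 / sqrt(50) = 2.1213

2.1213


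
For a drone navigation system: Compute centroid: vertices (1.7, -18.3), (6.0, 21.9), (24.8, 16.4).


Centroid = ((x_A+x_B+x_C)/3, (y_A+y_B+y_C)/3)
= ((1.7+6+24.8)/3, ((-18.3)+21.9+16.4)/3)
= (10.8333, 6.6667)

(10.8333, 6.6667)


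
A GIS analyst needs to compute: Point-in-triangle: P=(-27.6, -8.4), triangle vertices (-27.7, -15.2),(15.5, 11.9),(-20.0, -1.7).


Cross products: AB x AP = 291.05, BC x BP = 134.49, CA x CP = -51.01
All same sign? no

No, outside


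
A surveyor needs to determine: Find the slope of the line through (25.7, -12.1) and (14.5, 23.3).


slope = (y2-y1)/(x2-x1) = (23.3-(-12.1))/(14.5-25.7) = 35.4/(-11.2) = -3.1607

-3.1607


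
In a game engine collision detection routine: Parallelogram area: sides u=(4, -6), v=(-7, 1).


|u x v| = |4*1 - (-6)*(-7)|
= |4 - 42| = 38

38


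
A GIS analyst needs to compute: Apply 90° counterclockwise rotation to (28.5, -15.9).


90° CCW: (x,y) -> (-y, x)
(28.5,-15.9) -> (15.9, 28.5)

(15.9, 28.5)


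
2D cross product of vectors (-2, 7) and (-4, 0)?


u x v = u_x*v_y - u_y*v_x = (-2)*0 - 7*(-4)
= 0 - (-28) = 28

28


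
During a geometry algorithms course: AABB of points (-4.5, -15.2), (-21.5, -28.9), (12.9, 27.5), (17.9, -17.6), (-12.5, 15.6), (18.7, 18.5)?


x range: [-21.5, 18.7]
y range: [-28.9, 27.5]
Bounding box: (-21.5,-28.9) to (18.7,27.5)

(-21.5,-28.9) to (18.7,27.5)


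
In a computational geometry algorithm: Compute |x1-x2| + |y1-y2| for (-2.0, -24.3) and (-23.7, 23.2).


|(-2)-(-23.7)| + |(-24.3)-23.2| = 21.7 + 47.5 = 69.2

69.2


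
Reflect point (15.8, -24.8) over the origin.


Reflection over origin: (x,y) -> (-x,-y)
(15.8, -24.8) -> (-15.8, 24.8)

(-15.8, 24.8)


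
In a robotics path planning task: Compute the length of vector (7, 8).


|u| = sqrt(7^2 + 8^2) = sqrt(113) = 10.6301

10.6301


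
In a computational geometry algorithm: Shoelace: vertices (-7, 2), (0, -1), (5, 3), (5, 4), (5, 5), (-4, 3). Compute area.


Shoelace sum: ((-7)*(-1) - 0*2) + (0*3 - 5*(-1)) + (5*4 - 5*3) + (5*5 - 5*4) + (5*3 - (-4)*5) + ((-4)*2 - (-7)*3)
= 70
Area = |70|/2 = 35

35


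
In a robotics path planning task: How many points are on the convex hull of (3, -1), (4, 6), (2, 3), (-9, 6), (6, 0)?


Convex hull vertices (CCW): (-9, 6), (3, -1), (6, 0), (4, 6)
Count = 4

4


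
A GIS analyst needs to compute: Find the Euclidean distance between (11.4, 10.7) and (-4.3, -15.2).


dx=-15.7, dy=-25.9
d^2 = (-15.7)^2 + (-25.9)^2 = 917.3
d = sqrt(917.3) = 30.287

30.287


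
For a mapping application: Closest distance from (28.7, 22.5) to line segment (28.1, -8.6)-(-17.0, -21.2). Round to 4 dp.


Project P onto AB: t = 0 (clamped to [0,1])
Closest point on segment: (28.1, -8.6)
Distance: 31.1058

31.1058


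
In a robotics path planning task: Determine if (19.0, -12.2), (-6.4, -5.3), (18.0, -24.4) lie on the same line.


Cross product: ((-6.4)-19)*((-24.4)-(-12.2)) - ((-5.3)-(-12.2))*(18-19)
= 316.78

No, not collinear


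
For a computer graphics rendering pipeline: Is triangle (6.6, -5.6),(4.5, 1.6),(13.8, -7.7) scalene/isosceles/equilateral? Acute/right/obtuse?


Side lengths squared: AB^2=56.25, BC^2=172.98, CA^2=56.25
Sorted: [56.25, 56.25, 172.98]
By sides: Isosceles, By angles: Obtuse

Isosceles, Obtuse


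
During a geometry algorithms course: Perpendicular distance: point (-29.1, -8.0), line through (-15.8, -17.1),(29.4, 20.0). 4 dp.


|cross product| = 904.75
|line direction| = sqrt(3419.45) = 58.4761
Distance = 904.75/sqrt(3419.45) = 15.4721

15.4721


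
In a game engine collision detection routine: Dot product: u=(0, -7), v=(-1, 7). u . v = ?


u . v = u_x*v_x + u_y*v_y = 0*(-1) + (-7)*7
= 0 + (-49) = -49

-49


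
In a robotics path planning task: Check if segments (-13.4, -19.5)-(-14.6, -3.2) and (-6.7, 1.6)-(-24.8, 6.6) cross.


Cross products: d1=415.41, d2=126.38, d3=-134.53, d4=154.5
d1*d2 < 0 and d3*d4 < 0? no

No, they don't intersect


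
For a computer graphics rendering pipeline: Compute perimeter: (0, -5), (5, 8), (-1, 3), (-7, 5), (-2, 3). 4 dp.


Sides: (0, -5)->(5, 8): sqrt(194) = 13.928388, (5, 8)->(-1, 3): sqrt(61) = 7.81025, (-1, 3)->(-7, 5): sqrt(40) = 6.324555, (-7, 5)->(-2, 3): sqrt(29) = 5.385165, (-2, 3)->(0, -5): sqrt(68) = 8.246211
Sum = 41.694569
Perimeter = 41.6946

41.6946


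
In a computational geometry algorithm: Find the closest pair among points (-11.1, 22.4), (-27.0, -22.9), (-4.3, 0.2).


d(P0,P1) = 48.0094, d(P0,P2) = 23.2181, d(P1,P2) = 32.3867
Closest: P0 and P2

Closest pair: (-11.1, 22.4) and (-4.3, 0.2), distance = 23.2181


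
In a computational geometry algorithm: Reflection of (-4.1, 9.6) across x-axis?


Reflection over x-axis: (x,y) -> (x,-y)
(-4.1, 9.6) -> (-4.1, -9.6)

(-4.1, -9.6)


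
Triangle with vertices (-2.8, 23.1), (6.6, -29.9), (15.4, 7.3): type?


Side lengths squared: AB^2=2897.36, BC^2=1461.28, CA^2=580.88
Sorted: [580.88, 1461.28, 2897.36]
By sides: Scalene, By angles: Obtuse

Scalene, Obtuse


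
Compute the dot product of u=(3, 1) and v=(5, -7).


u . v = u_x*v_x + u_y*v_y = 3*5 + 1*(-7)
= 15 + (-7) = 8

8


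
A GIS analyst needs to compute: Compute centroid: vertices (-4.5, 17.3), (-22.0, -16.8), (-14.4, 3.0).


Centroid = ((x_A+x_B+x_C)/3, (y_A+y_B+y_C)/3)
= (((-4.5)+(-22)+(-14.4))/3, (17.3+(-16.8)+3)/3)
= (-13.6333, 1.1667)

(-13.6333, 1.1667)


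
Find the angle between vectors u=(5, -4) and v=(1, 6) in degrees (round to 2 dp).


u.v = -19, |u| = sqrt(41) = 6.4031, |v| = sqrt(37) = 6.0828
cos(theta) = u.v/(|u||v|) = -19/sqrt(1517) = -0.487821
theta = acos(-0.487821) = 119.2 degrees

119.2 degrees


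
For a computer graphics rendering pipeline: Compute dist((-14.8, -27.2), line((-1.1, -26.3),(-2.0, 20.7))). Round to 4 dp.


|cross product| = 644.71
|line direction| = sqrt(2209.81) = 47.0086
Distance = 644.71/sqrt(2209.81) = 13.7147

13.7147


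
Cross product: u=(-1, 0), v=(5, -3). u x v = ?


u x v = u_x*v_y - u_y*v_x = (-1)*(-3) - 0*5
= 3 - 0 = 3

3


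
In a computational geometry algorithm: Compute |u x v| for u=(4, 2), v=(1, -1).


|u x v| = |4*(-1) - 2*1|
= |(-4) - 2| = 6

6


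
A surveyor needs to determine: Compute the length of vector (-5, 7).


|u| = sqrt((-5)^2 + 7^2) = sqrt(74) = 8.6023

8.6023


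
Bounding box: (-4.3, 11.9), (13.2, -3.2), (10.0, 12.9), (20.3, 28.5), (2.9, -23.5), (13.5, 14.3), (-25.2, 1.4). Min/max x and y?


x range: [-25.2, 20.3]
y range: [-23.5, 28.5]
Bounding box: (-25.2,-23.5) to (20.3,28.5)

(-25.2,-23.5) to (20.3,28.5)


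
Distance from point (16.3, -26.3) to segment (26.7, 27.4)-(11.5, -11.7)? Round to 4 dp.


Project P onto AB: t = 1 (clamped to [0,1])
Closest point on segment: (11.5, -11.7)
Distance: 15.3688

15.3688


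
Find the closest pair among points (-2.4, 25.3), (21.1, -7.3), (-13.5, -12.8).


d(P0,P1) = 40.1872, d(P0,P2) = 39.684, d(P1,P2) = 35.0344
Closest: P1 and P2

Closest pair: (21.1, -7.3) and (-13.5, -12.8), distance = 35.0344


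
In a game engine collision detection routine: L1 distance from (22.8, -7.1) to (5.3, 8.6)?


|22.8-5.3| + |(-7.1)-8.6| = 17.5 + 15.7 = 33.2

33.2


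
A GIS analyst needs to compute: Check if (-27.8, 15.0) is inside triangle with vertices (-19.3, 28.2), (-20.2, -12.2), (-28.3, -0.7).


Cross products: AB x AP = -331.52, BC x BP = -132.92, CA x CP = 126.85
All same sign? no

No, outside


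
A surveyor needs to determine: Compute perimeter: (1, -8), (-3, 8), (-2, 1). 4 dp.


Sides: (1, -8)->(-3, 8): sqrt(272) = 16.492423, (-3, 8)->(-2, 1): sqrt(50) = 7.071068, (-2, 1)->(1, -8): sqrt(90) = 9.486833
Sum = 33.050324
Perimeter = 33.0503

33.0503


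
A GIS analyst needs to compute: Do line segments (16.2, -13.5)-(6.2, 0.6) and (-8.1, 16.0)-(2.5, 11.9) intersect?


Cross products: d1=-213.07, d2=-104.61, d3=47.63, d4=-60.83
d1*d2 < 0 and d3*d4 < 0? no

No, they don't intersect


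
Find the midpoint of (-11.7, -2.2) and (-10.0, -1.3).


M = (((-11.7)+(-10))/2, ((-2.2)+(-1.3))/2)
= (-10.85, -1.75)

(-10.85, -1.75)


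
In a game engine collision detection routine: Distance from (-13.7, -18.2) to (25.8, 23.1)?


dx=39.5, dy=41.3
d^2 = 39.5^2 + 41.3^2 = 3265.94
d = sqrt(3265.94) = 57.1484

57.1484


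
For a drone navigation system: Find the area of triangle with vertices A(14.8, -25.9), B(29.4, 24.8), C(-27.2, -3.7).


Area = |x_A(y_B-y_C) + x_B(y_C-y_A) + x_C(y_A-y_B)|/2
= |421.8 + 652.68 + 1379.04|/2
= 2453.52/2 = 1226.76

1226.76


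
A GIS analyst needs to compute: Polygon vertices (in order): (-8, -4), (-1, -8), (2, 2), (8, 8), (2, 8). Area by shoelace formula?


Shoelace sum: ((-8)*(-8) - (-1)*(-4)) + ((-1)*2 - 2*(-8)) + (2*8 - 8*2) + (8*8 - 2*8) + (2*(-4) - (-8)*8)
= 178
Area = |178|/2 = 89

89


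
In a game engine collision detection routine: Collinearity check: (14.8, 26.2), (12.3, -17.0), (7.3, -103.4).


Cross product: (12.3-14.8)*((-103.4)-26.2) - ((-17)-26.2)*(7.3-14.8)
= 0

Yes, collinear


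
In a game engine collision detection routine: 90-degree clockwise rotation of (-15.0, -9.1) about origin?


90° CW: (x,y) -> (y, -x)
(-15,-9.1) -> (-9.1, 15)

(-9.1, 15)


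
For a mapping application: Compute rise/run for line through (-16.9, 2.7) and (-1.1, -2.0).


slope = (y2-y1)/(x2-x1) = ((-2)-2.7)/((-1.1)-(-16.9)) = (-4.7)/15.8 = -0.2975

-0.2975


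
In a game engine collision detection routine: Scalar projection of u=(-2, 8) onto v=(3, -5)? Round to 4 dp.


u.v = -46, |v| = sqrt(34) = 5.831
Scalar projection = u.v / |v| = -46 / sqrt(34) = -7.8889

-7.8889


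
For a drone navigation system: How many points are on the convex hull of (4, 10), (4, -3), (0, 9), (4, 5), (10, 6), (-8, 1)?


Convex hull vertices (CCW): (-8, 1), (4, -3), (10, 6), (4, 10), (0, 9)
Count = 5

5


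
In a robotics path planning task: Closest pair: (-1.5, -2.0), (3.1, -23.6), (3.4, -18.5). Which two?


d(P0,P1) = 22.0844, d(P0,P2) = 17.2122, d(P1,P2) = 5.1088
Closest: P1 and P2

Closest pair: (3.1, -23.6) and (3.4, -18.5), distance = 5.1088


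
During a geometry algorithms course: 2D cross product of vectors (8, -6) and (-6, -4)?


u x v = u_x*v_y - u_y*v_x = 8*(-4) - (-6)*(-6)
= (-32) - 36 = -68

-68


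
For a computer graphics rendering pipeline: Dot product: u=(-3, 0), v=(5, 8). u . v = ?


u . v = u_x*v_x + u_y*v_y = (-3)*5 + 0*8
= (-15) + 0 = -15

-15


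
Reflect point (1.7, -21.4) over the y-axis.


Reflection over y-axis: (x,y) -> (-x,y)
(1.7, -21.4) -> (-1.7, -21.4)

(-1.7, -21.4)


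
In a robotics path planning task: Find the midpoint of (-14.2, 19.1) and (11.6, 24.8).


M = (((-14.2)+11.6)/2, (19.1+24.8)/2)
= (-1.3, 21.95)

(-1.3, 21.95)


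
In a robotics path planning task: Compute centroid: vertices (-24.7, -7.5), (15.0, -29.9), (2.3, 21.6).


Centroid = ((x_A+x_B+x_C)/3, (y_A+y_B+y_C)/3)
= (((-24.7)+15+2.3)/3, ((-7.5)+(-29.9)+21.6)/3)
= (-2.4667, -5.2667)

(-2.4667, -5.2667)


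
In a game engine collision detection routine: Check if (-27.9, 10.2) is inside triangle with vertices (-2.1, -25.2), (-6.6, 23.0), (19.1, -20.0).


Cross products: AB x AP = 1084.26, BC x BP = -1244.86, CA x CP = -884.64
All same sign? no

No, outside


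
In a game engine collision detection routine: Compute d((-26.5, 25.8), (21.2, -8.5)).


dx=47.7, dy=-34.3
d^2 = 47.7^2 + (-34.3)^2 = 3451.78
d = sqrt(3451.78) = 58.7519

58.7519


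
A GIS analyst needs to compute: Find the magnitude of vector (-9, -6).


|u| = sqrt((-9)^2 + (-6)^2) = sqrt(117) = 10.8167

10.8167


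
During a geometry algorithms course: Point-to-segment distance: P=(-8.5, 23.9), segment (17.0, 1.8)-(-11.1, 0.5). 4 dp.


Project P onto AB: t = 0.8692 (clamped to [0,1])
Closest point on segment: (-7.4253, 0.67)
Distance: 23.2548

23.2548


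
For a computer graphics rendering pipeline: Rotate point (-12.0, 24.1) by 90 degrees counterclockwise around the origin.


90° CCW: (x,y) -> (-y, x)
(-12,24.1) -> (-24.1, -12)

(-24.1, -12)


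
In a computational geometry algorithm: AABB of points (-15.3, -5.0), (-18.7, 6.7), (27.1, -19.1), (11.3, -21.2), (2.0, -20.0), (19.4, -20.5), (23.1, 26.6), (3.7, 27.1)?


x range: [-18.7, 27.1]
y range: [-21.2, 27.1]
Bounding box: (-18.7,-21.2) to (27.1,27.1)

(-18.7,-21.2) to (27.1,27.1)


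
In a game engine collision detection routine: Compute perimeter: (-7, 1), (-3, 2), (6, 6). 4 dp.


Sides: (-7, 1)->(-3, 2): sqrt(17) = 4.123106, (-3, 2)->(6, 6): sqrt(97) = 9.848858, (6, 6)->(-7, 1): sqrt(194) = 13.928388
Sum = 27.900352
Perimeter = 27.9004

27.9004


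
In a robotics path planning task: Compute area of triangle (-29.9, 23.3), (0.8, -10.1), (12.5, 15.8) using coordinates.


Area = |x_A(y_B-y_C) + x_B(y_C-y_A) + x_C(y_A-y_B)|/2
= |774.41 + (-6) + 417.5|/2
= 1185.91/2 = 592.955

592.955


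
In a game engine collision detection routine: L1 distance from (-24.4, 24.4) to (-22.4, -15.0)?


|(-24.4)-(-22.4)| + |24.4-(-15)| = 2 + 39.4 = 41.4

41.4


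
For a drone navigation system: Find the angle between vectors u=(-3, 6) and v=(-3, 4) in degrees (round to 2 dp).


u.v = 33, |u| = sqrt(45) = 6.7082, |v| = sqrt(25) = 5
cos(theta) = u.v/(|u||v|) = 33/sqrt(1125) = 0.98387
theta = acos(0.98387) = 10.3 degrees

10.3 degrees


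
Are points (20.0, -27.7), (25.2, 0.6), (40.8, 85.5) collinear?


Cross product: (25.2-20)*(85.5-(-27.7)) - (0.6-(-27.7))*(40.8-20)
= 0

Yes, collinear


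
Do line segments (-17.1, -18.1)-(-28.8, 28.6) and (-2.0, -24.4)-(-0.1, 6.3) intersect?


Cross products: d1=475.54, d2=923.46, d3=-631.46, d4=-1079.38
d1*d2 < 0 and d3*d4 < 0? no

No, they don't intersect


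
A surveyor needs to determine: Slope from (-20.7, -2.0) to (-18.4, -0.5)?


slope = (y2-y1)/(x2-x1) = ((-0.5)-(-2))/((-18.4)-(-20.7)) = 1.5/2.3 = 0.6522

0.6522


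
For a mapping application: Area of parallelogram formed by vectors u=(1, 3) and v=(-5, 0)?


|u x v| = |1*0 - 3*(-5)|
= |0 - (-15)| = 15

15


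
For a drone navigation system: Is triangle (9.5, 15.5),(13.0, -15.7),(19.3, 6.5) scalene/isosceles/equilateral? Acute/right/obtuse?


Side lengths squared: AB^2=985.69, BC^2=532.53, CA^2=177.04
Sorted: [177.04, 532.53, 985.69]
By sides: Scalene, By angles: Obtuse

Scalene, Obtuse


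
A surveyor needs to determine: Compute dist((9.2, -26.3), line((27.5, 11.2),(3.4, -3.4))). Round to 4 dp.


|cross product| = 636.57
|line direction| = sqrt(793.97) = 28.1775
Distance = 636.57/sqrt(793.97) = 22.5915

22.5915


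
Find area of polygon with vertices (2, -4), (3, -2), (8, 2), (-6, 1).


Shoelace sum: (2*(-2) - 3*(-4)) + (3*2 - 8*(-2)) + (8*1 - (-6)*2) + ((-6)*(-4) - 2*1)
= 72
Area = |72|/2 = 36

36


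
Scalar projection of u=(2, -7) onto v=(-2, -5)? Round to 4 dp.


u.v = 31, |v| = sqrt(29) = 5.3852
Scalar projection = u.v / |v| = 31 / sqrt(29) = 5.7566

5.7566


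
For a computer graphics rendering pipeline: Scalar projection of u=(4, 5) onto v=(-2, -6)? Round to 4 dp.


u.v = -38, |v| = sqrt(40) = 6.3246
Scalar projection = u.v / |v| = -38 / sqrt(40) = -6.0083

-6.0083


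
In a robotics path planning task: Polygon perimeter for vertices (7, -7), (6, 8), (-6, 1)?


Sides: (7, -7)->(6, 8): sqrt(226) = 15.033296, (6, 8)->(-6, 1): sqrt(193) = 13.892444, (-6, 1)->(7, -7): sqrt(233) = 15.264338
Sum = 44.190078
Perimeter = 44.1901

44.1901


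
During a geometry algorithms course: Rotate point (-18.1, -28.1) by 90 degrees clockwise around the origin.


90° CW: (x,y) -> (y, -x)
(-18.1,-28.1) -> (-28.1, 18.1)

(-28.1, 18.1)


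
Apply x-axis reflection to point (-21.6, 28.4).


Reflection over x-axis: (x,y) -> (x,-y)
(-21.6, 28.4) -> (-21.6, -28.4)

(-21.6, -28.4)


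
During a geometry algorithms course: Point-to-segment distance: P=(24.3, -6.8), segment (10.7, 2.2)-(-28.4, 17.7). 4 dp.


Project P onto AB: t = 0 (clamped to [0,1])
Closest point on segment: (10.7, 2.2)
Distance: 16.3083

16.3083


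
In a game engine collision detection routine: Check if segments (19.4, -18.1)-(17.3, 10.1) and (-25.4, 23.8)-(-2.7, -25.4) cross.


Cross products: d1=1253.03, d2=1789.85, d3=1175.37, d4=638.55
d1*d2 < 0 and d3*d4 < 0? no

No, they don't intersect


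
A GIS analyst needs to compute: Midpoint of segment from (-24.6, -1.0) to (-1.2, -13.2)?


M = (((-24.6)+(-1.2))/2, ((-1)+(-13.2))/2)
= (-12.9, -7.1)

(-12.9, -7.1)


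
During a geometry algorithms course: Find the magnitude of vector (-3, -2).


|u| = sqrt((-3)^2 + (-2)^2) = sqrt(13) = 3.6056

3.6056


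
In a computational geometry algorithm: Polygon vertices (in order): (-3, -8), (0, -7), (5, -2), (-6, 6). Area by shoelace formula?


Shoelace sum: ((-3)*(-7) - 0*(-8)) + (0*(-2) - 5*(-7)) + (5*6 - (-6)*(-2)) + ((-6)*(-8) - (-3)*6)
= 140
Area = |140|/2 = 70

70


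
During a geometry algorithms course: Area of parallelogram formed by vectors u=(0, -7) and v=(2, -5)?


|u x v| = |0*(-5) - (-7)*2|
= |0 - (-14)| = 14

14


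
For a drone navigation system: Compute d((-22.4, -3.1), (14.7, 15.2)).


dx=37.1, dy=18.3
d^2 = 37.1^2 + 18.3^2 = 1711.3
d = sqrt(1711.3) = 41.3679

41.3679


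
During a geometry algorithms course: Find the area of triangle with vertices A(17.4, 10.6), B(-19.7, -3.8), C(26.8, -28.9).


Area = |x_A(y_B-y_C) + x_B(y_C-y_A) + x_C(y_A-y_B)|/2
= |436.74 + 778.15 + 385.92|/2
= 1600.81/2 = 800.405

800.405


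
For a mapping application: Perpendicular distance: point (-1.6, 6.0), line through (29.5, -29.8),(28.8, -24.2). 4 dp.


|cross product| = 149.1
|line direction| = sqrt(31.85) = 5.6436
Distance = 149.1/sqrt(31.85) = 26.4194

26.4194


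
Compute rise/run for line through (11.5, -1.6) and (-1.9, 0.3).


slope = (y2-y1)/(x2-x1) = (0.3-(-1.6))/((-1.9)-11.5) = 1.9/(-13.4) = -0.1418

-0.1418


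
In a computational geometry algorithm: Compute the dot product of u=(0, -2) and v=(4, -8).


u . v = u_x*v_x + u_y*v_y = 0*4 + (-2)*(-8)
= 0 + 16 = 16

16


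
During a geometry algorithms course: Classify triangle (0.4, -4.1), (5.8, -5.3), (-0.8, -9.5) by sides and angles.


Side lengths squared: AB^2=30.6, BC^2=61.2, CA^2=30.6
Sorted: [30.6, 30.6, 61.2]
By sides: Isosceles, By angles: Right

Isosceles, Right


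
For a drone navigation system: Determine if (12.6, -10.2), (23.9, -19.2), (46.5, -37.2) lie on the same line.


Cross product: (23.9-12.6)*((-37.2)-(-10.2)) - ((-19.2)-(-10.2))*(46.5-12.6)
= 0

Yes, collinear


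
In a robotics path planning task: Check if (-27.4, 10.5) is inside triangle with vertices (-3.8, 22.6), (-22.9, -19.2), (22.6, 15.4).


Cross products: AB x AP = -755.37, BC x BP = 1507.05, CA x CP = 489.36
All same sign? no

No, outside


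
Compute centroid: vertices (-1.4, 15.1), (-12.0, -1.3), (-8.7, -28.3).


Centroid = ((x_A+x_B+x_C)/3, (y_A+y_B+y_C)/3)
= (((-1.4)+(-12)+(-8.7))/3, (15.1+(-1.3)+(-28.3))/3)
= (-7.3667, -4.8333)

(-7.3667, -4.8333)


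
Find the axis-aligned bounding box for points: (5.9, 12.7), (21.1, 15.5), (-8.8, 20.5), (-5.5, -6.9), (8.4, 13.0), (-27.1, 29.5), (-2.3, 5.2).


x range: [-27.1, 21.1]
y range: [-6.9, 29.5]
Bounding box: (-27.1,-6.9) to (21.1,29.5)

(-27.1,-6.9) to (21.1,29.5)


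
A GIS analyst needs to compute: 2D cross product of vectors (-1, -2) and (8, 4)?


u x v = u_x*v_y - u_y*v_x = (-1)*4 - (-2)*8
= (-4) - (-16) = 12

12


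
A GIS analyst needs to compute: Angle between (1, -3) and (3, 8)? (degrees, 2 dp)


u.v = -21, |u| = sqrt(10) = 3.1623, |v| = sqrt(73) = 8.544
cos(theta) = u.v/(|u||v|) = -21/sqrt(730) = -0.777245
theta = acos(-0.777245) = 141.01 degrees

141.01 degrees


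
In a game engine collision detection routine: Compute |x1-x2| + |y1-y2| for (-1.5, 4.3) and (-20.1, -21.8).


|(-1.5)-(-20.1)| + |4.3-(-21.8)| = 18.6 + 26.1 = 44.7

44.7


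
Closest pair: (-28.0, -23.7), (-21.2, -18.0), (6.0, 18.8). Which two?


d(P0,P1) = 8.873, d(P0,P2) = 54.4266, d(P1,P2) = 45.7611
Closest: P0 and P1

Closest pair: (-28.0, -23.7) and (-21.2, -18.0), distance = 8.873


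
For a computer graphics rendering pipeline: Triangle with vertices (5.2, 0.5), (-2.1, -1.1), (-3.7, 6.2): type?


Side lengths squared: AB^2=55.85, BC^2=55.85, CA^2=111.7
Sorted: [55.85, 55.85, 111.7]
By sides: Isosceles, By angles: Right

Isosceles, Right


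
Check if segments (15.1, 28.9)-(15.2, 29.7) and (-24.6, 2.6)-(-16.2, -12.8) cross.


Cross products: d1=832.3, d2=840.56, d3=29.13, d4=20.87
d1*d2 < 0 and d3*d4 < 0? no

No, they don't intersect


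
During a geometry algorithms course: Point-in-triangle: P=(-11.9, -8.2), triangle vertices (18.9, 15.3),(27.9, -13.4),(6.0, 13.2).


Cross products: AB x AP = -1095.46, BC x BP = 944.8, CA x CP = -238.47
All same sign? no

No, outside


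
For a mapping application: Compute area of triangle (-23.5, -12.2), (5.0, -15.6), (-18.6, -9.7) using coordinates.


Area = |x_A(y_B-y_C) + x_B(y_C-y_A) + x_C(y_A-y_B)|/2
= |138.65 + 12.5 + (-63.24)|/2
= 87.91/2 = 43.955

43.955


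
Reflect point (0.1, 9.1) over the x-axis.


Reflection over x-axis: (x,y) -> (x,-y)
(0.1, 9.1) -> (0.1, -9.1)

(0.1, -9.1)
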